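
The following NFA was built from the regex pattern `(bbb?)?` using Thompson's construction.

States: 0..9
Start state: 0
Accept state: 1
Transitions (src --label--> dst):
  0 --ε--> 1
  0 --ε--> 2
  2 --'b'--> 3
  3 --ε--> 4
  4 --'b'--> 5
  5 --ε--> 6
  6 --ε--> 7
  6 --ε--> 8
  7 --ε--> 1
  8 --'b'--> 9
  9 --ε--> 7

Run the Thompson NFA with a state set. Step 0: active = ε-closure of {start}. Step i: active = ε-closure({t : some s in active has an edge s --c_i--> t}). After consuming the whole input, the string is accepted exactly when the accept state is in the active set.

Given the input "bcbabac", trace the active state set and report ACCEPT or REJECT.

start: ε-closure({0}) = {0,1,2}
'b' @ 1: {3,4}
'c' @ 2: {}  — dead — no transitions
rest 'babac' ignored (set empty)
after full input: {}  (accept=1 not in)

Answer: REJECT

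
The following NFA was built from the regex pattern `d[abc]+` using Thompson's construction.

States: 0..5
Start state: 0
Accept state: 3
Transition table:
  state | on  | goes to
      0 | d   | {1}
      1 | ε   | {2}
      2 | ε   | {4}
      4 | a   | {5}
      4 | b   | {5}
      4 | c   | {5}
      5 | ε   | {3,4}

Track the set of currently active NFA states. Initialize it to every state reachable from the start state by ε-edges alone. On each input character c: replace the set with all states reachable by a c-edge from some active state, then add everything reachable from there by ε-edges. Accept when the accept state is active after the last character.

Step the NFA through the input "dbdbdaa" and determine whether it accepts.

S₀ = ε-closure({0}) = {0}
'd' @ 1: {1,2,4}
'b' @ 2: {3,4,5}  ✓accept
'd' @ 3: {}  — state set empty
rest 'bdaa' ignored (set empty)
end set {} — state 3 not in

Answer: REJECT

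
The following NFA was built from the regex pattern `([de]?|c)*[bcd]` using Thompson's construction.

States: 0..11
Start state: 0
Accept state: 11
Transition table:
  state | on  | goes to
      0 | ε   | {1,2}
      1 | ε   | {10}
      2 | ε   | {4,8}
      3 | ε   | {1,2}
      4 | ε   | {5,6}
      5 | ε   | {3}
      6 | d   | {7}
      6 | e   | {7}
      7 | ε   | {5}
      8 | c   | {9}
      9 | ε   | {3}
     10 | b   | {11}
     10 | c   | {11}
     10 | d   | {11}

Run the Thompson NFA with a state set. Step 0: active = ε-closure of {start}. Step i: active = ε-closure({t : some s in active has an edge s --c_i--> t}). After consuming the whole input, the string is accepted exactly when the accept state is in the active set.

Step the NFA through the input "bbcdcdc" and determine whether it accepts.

S₀ = ε-closure({0}) = {0,1,2,3,4,5,6,8,10}
'b' @ 1: {11}  [accepting]
'b' @ 2: {}  — dead — no transitions
rest 'cdcdc' ignored (set empty)
final: {}; accept 11 not in set

Answer: REJECT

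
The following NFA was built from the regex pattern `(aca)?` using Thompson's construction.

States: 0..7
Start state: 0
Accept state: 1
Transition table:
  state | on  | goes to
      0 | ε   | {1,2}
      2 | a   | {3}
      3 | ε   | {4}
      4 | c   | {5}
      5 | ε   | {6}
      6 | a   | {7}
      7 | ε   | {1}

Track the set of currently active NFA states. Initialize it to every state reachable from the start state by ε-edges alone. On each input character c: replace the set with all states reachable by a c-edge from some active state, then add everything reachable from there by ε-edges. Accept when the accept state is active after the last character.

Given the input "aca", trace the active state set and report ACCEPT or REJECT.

S₀ = ε-closure({0}) = {0,1,2}
'a' @ 1: {3,4}
'c' @ 2: {5,6}
'a' @ 3: {1,7}  [accepting]
end set {1,7} — state 1 in

Answer: ACCEPT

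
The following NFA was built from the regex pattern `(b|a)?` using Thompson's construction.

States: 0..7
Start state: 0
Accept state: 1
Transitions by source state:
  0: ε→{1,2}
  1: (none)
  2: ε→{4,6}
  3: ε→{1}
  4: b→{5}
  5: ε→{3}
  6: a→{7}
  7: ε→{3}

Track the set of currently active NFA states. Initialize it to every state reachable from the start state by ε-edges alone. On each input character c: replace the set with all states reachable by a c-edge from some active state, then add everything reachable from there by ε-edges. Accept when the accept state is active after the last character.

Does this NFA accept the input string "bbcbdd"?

start: ε-closure({0}) = {0,1,2,4,6}
'b' @ 1: {1,3,5}  ✓accept
'b' @ 2: {}  — dead — no transitions
rest 'cbdd' ignored (set empty)
final: {}; accept 1 not in set

Answer: REJECT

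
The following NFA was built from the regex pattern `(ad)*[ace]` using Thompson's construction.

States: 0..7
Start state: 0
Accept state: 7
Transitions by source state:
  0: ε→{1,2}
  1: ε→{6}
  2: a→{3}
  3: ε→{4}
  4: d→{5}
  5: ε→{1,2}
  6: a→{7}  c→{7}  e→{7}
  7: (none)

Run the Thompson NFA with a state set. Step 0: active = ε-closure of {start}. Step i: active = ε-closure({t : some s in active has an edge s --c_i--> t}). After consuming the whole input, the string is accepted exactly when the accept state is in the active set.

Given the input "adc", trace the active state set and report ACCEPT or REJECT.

Answer: ACCEPT

Steps:
start: ε-closure({0}) = {0,1,2,6}
'a' @ 1: {3,4,7}  (accept∈set)
'd' @ 2: {1,2,5,6}
'c' @ 3: {7}  (accept∈set)
after full input: {7}  (accept=7 in)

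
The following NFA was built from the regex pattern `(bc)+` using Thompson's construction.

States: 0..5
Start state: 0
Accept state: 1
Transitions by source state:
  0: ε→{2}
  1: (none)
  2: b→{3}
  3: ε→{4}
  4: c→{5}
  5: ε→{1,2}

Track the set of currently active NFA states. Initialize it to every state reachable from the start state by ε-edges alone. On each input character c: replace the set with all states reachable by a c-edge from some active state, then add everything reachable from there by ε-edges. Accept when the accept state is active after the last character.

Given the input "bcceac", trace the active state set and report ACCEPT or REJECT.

S₀ = ε-closure({0}) = {0,2}
'b' @ 1: {3,4}
'c' @ 2: {1,2,5}  ✓accept
'c' @ 3: {}  — dead — no transitions
rest 'eac' ignored (set empty)
final: {}; accept 1 not in set

Answer: REJECT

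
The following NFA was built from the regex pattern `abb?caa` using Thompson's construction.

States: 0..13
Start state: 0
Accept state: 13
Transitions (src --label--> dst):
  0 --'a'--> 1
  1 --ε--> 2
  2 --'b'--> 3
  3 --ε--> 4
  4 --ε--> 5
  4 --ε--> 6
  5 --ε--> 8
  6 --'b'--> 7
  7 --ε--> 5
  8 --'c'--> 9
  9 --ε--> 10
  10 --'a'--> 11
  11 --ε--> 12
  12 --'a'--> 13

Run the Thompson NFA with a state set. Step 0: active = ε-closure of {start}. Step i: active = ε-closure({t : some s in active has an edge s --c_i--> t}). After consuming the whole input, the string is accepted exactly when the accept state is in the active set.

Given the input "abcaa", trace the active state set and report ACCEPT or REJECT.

Answer: ACCEPT

Trace:
S₀ = ε-closure({0}) = {0}
'a' @ 1: {1,2}
'b' @ 2: {3,4,5,6,8}
'c' @ 3: {9,10}
'a' @ 4: {11,12}
'a' @ 5: {13}  (accept∈set)
final: {13}; accept 13 in set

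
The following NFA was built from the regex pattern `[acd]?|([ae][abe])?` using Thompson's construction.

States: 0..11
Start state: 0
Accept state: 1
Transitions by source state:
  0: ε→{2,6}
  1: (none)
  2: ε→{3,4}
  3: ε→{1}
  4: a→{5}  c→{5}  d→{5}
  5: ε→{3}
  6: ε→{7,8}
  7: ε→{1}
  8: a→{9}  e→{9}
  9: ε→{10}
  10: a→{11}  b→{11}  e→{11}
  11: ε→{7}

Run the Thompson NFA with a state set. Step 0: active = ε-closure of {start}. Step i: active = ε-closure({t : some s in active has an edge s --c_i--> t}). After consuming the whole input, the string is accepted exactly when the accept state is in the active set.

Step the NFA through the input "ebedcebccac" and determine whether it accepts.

Answer: REJECT

Derivation:
S₀ = ε-closure({0}) = {0,1,2,3,4,6,7,8}
'e' @ 1: {9,10}
'b' @ 2: {1,7,11}  ✓accept
'e' @ 3: {}  — no active states
rest 'dcebccac' ignored (set empty)
after full input: {}  (accept=1 not in)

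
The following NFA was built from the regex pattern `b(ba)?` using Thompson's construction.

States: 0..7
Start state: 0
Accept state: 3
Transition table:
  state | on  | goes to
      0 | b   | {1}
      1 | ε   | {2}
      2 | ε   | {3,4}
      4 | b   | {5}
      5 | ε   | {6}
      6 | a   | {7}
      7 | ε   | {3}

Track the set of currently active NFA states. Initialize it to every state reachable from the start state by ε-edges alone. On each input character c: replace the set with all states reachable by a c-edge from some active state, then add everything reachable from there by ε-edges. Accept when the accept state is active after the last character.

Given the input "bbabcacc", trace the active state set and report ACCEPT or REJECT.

initial (ε-close {0}): {0}
'b' @ 1: {1,2,3,4}  ✓accept
'b' @ 2: {5,6}
'a' @ 3: {3,7}  ✓accept
'b' @ 4: {}  — state set empty
rest 'cacc' ignored (set empty)
after full input: {}  (accept=3 not in)

Answer: REJECT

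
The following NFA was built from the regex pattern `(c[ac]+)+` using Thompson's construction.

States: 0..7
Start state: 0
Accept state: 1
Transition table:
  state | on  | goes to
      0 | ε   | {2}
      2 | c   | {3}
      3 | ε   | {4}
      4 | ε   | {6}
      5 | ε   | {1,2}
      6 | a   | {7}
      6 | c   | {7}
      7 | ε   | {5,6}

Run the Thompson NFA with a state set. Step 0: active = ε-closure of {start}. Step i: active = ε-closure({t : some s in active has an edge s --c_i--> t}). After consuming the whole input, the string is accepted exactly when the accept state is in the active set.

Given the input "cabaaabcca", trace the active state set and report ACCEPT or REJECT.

S₀ = ε-closure({0}) = {0,2}
'c' @ 1: {3,4,6}
'a' @ 2: {1,2,5,6,7}  (accept∈set)
'b' @ 3: {}  — no active states
rest 'aaabcca' ignored (set empty)
end set {} — state 1 not in

Answer: REJECT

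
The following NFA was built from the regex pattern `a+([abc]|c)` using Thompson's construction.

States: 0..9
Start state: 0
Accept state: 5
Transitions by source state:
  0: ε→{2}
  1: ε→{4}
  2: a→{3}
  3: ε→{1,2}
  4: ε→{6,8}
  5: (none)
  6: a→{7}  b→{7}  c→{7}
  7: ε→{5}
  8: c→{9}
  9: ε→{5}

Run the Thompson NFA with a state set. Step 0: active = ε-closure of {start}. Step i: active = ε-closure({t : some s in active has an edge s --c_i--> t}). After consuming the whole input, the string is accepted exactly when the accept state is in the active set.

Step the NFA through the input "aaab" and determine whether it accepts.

initial (ε-close {0}): {0,2}
'a' @ 1: {1,2,3,4,6,8}
'a' @ 2: {1,2,3,4,5,6,7,8}  ✓accept
'a' @ 3: {1,2,3,4,5,6,7,8}  ✓accept
'b' @ 4: {5,7}  ✓accept
after full input: {5,7}  (accept=5 in)

Answer: ACCEPT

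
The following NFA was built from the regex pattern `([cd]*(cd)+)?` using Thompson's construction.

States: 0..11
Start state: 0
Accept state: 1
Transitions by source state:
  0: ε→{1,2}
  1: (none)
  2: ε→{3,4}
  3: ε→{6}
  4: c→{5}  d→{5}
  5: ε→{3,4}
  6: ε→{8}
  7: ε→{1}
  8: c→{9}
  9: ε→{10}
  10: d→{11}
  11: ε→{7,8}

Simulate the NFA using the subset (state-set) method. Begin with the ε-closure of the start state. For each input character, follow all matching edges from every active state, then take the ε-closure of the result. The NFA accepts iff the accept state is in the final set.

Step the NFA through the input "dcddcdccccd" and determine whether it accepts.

Answer: ACCEPT

Steps:
initial (ε-close {0}): {0,1,2,3,4,6,8}
'd' @ 1: {3,4,5,6,8}
'c' @ 2: {3,4,5,6,8,9,10}
'd' @ 3: {1,3,4,5,6,7,8,11}  ✓accept
'd' @ 4: {3,4,5,6,8}
'c' @ 5: {3,4,5,6,8,9,10}
'd' @ 6: {1,3,4,5,6,7,8,11}  ✓accept
'c' @ 7: {3,4,5,6,8,9,10}
'c' @ 8: {3,4,5,6,8,9,10}
'c' @ 9: {3,4,5,6,8,9,10}
'c' @ 10: {3,4,5,6,8,9,10}
'd' @ 11: {1,3,4,5,6,7,8,11}  ✓accept
end set {1,3,4,5,6,7,8,11} — state 1 in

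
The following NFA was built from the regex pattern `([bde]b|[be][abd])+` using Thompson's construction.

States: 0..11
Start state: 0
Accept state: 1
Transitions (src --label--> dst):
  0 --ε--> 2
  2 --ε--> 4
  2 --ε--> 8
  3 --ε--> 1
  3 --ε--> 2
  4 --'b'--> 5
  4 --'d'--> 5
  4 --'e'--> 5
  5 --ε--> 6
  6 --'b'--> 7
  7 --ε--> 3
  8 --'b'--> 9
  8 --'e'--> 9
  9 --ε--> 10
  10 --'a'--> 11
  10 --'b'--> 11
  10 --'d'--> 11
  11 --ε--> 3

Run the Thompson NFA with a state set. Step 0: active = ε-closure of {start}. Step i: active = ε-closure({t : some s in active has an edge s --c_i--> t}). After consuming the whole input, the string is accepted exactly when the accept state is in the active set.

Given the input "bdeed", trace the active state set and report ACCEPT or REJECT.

Answer: REJECT

Steps:
initial (ε-close {0}): {0,2,4,8}
'b' @ 1: {5,6,9,10}
'd' @ 2: {1,2,3,4,8,11}  (accept∈set)
'e' @ 3: {5,6,9,10}
'e' @ 4: {}  — state set empty
rest 'd' ignored (set empty)
end set {} — state 1 not in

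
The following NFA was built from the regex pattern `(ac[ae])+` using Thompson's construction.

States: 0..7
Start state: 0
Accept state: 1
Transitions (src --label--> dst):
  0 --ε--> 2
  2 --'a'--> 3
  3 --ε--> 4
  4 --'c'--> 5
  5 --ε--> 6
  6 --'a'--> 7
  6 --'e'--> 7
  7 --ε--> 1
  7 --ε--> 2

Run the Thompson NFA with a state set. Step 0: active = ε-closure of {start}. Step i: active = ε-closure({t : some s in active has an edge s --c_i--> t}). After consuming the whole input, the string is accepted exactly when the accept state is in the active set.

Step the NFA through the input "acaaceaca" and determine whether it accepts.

start: ε-closure({0}) = {0,2}
'a' @ 1: {3,4}
'c' @ 2: {5,6}
'a' @ 3: {1,2,7}  (accept∈set)
'a' @ 4: {3,4}
'c' @ 5: {5,6}
'e' @ 6: {1,2,7}  (accept∈set)
'a' @ 7: {3,4}
'c' @ 8: {5,6}
'a' @ 9: {1,2,7}  (accept∈set)
final: {1,2,7}; accept 1 in set

Answer: ACCEPT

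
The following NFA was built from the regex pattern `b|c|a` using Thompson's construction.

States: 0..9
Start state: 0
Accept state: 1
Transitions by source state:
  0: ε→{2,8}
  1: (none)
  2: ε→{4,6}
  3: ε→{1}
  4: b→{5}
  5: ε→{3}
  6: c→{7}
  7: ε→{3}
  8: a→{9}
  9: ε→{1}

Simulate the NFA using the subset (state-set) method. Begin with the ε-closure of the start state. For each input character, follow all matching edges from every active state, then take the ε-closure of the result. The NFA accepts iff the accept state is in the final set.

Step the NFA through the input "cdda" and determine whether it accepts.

initial (ε-close {0}): {0,2,4,6,8}
'c' @ 1: {1,3,7}  ✓accept
'd' @ 2: {}  — no active states
rest 'da' ignored (set empty)
final: {}; accept 1 not in set

Answer: REJECT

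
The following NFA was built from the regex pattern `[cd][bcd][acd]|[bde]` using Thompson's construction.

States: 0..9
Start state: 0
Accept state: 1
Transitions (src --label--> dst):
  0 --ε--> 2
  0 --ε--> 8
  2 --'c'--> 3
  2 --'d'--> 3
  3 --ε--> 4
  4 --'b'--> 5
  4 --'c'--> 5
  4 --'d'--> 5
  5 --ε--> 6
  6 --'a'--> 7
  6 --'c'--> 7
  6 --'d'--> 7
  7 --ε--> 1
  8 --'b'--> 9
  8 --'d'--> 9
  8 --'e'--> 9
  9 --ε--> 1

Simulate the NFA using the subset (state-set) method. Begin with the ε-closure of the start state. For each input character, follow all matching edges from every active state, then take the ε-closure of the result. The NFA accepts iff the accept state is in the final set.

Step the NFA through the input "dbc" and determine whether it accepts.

S₀ = ε-closure({0}) = {0,2,8}
'd' @ 1: {1,3,4,9}  [accepting]
'b' @ 2: {5,6}
'c' @ 3: {1,7}  [accepting]
after full input: {1,7}  (accept=1 in)

Answer: ACCEPT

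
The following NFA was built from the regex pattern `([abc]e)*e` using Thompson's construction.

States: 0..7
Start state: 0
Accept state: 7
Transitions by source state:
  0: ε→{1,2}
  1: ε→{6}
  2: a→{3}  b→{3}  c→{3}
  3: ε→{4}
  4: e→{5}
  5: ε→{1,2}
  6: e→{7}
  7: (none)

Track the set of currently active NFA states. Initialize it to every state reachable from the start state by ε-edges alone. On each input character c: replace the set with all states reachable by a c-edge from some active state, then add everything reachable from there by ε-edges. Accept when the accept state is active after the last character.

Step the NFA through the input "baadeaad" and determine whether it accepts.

initial (ε-close {0}): {0,1,2,6}
'b' @ 1: {3,4}
'a' @ 2: {}  — state set empty
rest 'adeaad' ignored (set empty)
after full input: {}  (accept=7 not in)

Answer: REJECT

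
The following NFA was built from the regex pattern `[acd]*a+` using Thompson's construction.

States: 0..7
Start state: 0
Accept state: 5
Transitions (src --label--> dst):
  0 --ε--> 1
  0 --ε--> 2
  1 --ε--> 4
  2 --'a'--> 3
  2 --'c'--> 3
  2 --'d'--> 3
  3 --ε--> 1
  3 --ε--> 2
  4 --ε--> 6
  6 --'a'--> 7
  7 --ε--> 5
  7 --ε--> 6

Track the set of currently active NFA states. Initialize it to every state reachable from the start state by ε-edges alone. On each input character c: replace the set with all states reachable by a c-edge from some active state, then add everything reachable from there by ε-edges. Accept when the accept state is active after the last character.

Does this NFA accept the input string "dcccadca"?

Answer: ACCEPT

Steps:
S₀ = ε-closure({0}) = {0,1,2,4,6}
'd' @ 1: {1,2,3,4,6}
'c' @ 2: {1,2,3,4,6}
'c' @ 3: {1,2,3,4,6}
'c' @ 4: {1,2,3,4,6}
'a' @ 5: {1,2,3,4,5,6,7}  (accept∈set)
'd' @ 6: {1,2,3,4,6}
'c' @ 7: {1,2,3,4,6}
'a' @ 8: {1,2,3,4,5,6,7}  (accept∈set)
end set {1,2,3,4,5,6,7} — state 5 in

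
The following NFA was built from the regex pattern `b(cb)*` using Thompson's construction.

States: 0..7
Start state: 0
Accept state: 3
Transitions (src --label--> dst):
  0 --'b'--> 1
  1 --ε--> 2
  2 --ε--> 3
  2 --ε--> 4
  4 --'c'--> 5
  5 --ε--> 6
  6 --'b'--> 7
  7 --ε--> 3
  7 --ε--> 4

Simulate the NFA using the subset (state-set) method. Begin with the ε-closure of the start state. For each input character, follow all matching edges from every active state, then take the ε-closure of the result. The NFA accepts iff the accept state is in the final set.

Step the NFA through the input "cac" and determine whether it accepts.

initial (ε-close {0}): {0}
'c' @ 1: {}  — no active states
rest 'ac' ignored (set empty)
after full input: {}  (accept=3 not in)

Answer: REJECT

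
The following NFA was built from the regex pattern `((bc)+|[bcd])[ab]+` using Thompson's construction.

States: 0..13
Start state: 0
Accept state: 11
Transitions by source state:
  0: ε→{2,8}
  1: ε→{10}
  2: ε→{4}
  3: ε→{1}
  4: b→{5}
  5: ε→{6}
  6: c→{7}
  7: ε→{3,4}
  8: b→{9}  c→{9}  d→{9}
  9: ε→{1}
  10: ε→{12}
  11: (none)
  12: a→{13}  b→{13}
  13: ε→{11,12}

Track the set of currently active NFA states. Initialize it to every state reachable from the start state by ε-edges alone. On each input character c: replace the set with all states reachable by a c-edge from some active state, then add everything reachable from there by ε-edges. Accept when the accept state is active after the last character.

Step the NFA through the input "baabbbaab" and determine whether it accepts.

Answer: ACCEPT

Derivation:
S₀ = ε-closure({0}) = {0,2,4,8}
'b' @ 1: {1,5,6,9,10,12}
'a' @ 2: {11,12,13}  (accept∈set)
'a' @ 3: {11,12,13}  (accept∈set)
'b' @ 4: {11,12,13}  (accept∈set)
'b' @ 5: {11,12,13}  (accept∈set)
'b' @ 6: {11,12,13}  (accept∈set)
'a' @ 7: {11,12,13}  (accept∈set)
'a' @ 8: {11,12,13}  (accept∈set)
'b' @ 9: {11,12,13}  (accept∈set)
end set {11,12,13} — state 11 in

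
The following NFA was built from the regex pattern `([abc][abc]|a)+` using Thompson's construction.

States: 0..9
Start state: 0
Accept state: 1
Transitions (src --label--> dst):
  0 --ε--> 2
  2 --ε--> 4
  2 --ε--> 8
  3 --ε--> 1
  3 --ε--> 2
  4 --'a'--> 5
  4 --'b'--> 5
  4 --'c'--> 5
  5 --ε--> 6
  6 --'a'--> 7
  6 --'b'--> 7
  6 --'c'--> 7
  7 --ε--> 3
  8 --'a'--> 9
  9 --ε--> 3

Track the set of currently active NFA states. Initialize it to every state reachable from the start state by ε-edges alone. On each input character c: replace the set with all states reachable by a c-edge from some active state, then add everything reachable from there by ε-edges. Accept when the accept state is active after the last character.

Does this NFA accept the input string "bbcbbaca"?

initial (ε-close {0}): {0,2,4,8}
'b' @ 1: {5,6}
'b' @ 2: {1,2,3,4,7,8}  ✓accept
'c' @ 3: {5,6}
'b' @ 4: {1,2,3,4,7,8}  ✓accept
'b' @ 5: {5,6}
'a' @ 6: {1,2,3,4,7,8}  ✓accept
'c' @ 7: {5,6}
'a' @ 8: {1,2,3,4,7,8}  ✓accept
end set {1,2,3,4,7,8} — state 1 in

Answer: ACCEPT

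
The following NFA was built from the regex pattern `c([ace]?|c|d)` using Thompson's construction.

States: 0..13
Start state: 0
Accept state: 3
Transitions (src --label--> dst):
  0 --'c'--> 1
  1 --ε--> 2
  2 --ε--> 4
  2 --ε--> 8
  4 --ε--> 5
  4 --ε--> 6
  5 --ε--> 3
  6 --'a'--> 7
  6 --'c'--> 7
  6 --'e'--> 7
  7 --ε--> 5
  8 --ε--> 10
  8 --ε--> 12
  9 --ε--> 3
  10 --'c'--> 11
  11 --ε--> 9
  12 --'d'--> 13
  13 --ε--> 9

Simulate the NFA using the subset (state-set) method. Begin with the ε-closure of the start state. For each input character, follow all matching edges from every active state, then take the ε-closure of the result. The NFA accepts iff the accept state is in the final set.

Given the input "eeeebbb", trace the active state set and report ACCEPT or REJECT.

Answer: REJECT

Derivation:
initial (ε-close {0}): {0}
'e' @ 1: {}  — state set empty
rest 'eeebbb' ignored (set empty)
after full input: {}  (accept=3 not in)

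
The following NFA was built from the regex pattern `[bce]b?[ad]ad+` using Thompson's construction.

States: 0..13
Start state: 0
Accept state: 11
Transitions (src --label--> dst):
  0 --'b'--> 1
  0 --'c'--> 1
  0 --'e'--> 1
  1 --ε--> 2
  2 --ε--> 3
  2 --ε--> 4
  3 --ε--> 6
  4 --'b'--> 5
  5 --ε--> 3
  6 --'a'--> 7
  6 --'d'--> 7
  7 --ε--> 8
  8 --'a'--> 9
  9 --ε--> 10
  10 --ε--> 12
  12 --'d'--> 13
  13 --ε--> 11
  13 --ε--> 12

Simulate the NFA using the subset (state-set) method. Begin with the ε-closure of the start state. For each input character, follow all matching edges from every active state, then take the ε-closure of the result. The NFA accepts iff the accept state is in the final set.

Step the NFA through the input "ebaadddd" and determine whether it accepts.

Answer: ACCEPT

Steps:
S₀ = ε-closure({0}) = {0}
'e' @ 1: {1,2,3,4,6}
'b' @ 2: {3,5,6}
'a' @ 3: {7,8}
'a' @ 4: {9,10,12}
'd' @ 5: {11,12,13}  (accept∈set)
'd' @ 6: {11,12,13}  (accept∈set)
'd' @ 7: {11,12,13}  (accept∈set)
'd' @ 8: {11,12,13}  (accept∈set)
end set {11,12,13} — state 11 in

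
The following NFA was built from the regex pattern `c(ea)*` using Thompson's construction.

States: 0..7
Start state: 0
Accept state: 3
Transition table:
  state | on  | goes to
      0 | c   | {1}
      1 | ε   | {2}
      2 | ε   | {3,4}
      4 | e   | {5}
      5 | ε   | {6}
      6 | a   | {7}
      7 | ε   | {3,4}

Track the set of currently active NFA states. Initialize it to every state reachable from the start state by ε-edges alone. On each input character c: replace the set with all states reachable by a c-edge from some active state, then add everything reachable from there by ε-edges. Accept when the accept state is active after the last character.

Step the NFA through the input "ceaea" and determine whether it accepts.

S₀ = ε-closure({0}) = {0}
'c' @ 1: {1,2,3,4}  (accept∈set)
'e' @ 2: {5,6}
'a' @ 3: {3,4,7}  (accept∈set)
'e' @ 4: {5,6}
'a' @ 5: {3,4,7}  (accept∈set)
end set {3,4,7} — state 3 in

Answer: ACCEPT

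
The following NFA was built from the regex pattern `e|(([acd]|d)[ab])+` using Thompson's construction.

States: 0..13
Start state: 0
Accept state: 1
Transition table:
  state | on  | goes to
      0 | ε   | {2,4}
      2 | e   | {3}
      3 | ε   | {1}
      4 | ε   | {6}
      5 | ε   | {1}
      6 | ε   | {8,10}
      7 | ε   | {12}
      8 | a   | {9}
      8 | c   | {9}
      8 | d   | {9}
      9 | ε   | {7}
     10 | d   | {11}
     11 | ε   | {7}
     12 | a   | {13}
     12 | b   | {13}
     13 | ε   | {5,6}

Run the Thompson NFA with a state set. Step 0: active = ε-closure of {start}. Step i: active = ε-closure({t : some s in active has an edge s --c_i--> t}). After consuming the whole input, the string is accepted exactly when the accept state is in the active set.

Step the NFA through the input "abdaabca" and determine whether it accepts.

initial (ε-close {0}): {0,2,4,6,8,10}
'a' @ 1: {7,9,12}
'b' @ 2: {1,5,6,8,10,13}  (accept∈set)
'd' @ 3: {7,9,11,12}
'a' @ 4: {1,5,6,8,10,13}  (accept∈set)
'a' @ 5: {7,9,12}
'b' @ 6: {1,5,6,8,10,13}  (accept∈set)
'c' @ 7: {7,9,12}
'a' @ 8: {1,5,6,8,10,13}  (accept∈set)
end set {1,5,6,8,10,13} — state 1 in

Answer: ACCEPT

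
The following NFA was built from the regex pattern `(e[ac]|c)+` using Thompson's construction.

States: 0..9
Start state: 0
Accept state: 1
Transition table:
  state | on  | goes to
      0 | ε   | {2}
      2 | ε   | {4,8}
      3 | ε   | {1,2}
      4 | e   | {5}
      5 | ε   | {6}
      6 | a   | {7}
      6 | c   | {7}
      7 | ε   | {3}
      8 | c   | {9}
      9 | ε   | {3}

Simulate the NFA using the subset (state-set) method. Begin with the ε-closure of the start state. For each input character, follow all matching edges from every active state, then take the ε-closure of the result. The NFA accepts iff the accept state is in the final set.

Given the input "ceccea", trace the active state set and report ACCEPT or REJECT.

Answer: ACCEPT

Derivation:
S₀ = ε-closure({0}) = {0,2,4,8}
'c' @ 1: {1,2,3,4,8,9}  (accept∈set)
'e' @ 2: {5,6}
'c' @ 3: {1,2,3,4,7,8}  (accept∈set)
'c' @ 4: {1,2,3,4,8,9}  (accept∈set)
'e' @ 5: {5,6}
'a' @ 6: {1,2,3,4,7,8}  (accept∈set)
final: {1,2,3,4,7,8}; accept 1 in set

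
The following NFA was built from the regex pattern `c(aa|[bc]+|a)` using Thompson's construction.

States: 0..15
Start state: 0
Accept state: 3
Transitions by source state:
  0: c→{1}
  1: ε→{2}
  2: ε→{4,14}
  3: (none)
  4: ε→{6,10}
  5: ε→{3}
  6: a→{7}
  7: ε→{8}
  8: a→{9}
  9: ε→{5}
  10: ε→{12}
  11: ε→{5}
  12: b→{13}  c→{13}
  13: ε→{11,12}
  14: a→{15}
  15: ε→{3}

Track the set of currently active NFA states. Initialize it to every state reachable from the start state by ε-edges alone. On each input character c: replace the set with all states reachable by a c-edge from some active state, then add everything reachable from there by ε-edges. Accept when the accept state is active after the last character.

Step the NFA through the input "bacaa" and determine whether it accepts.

Answer: REJECT

Steps:
initial (ε-close {0}): {0}
'b' @ 1: {}  — state set empty
rest 'acaa' ignored (set empty)
after full input: {}  (accept=3 not in)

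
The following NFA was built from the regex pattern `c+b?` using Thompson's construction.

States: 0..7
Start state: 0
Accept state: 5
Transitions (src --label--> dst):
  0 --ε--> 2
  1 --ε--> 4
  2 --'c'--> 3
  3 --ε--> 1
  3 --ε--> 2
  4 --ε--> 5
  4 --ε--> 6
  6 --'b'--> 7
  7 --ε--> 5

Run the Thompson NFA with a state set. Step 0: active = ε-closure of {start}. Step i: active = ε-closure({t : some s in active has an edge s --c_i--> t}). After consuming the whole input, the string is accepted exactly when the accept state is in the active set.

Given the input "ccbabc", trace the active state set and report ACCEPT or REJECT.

start: ε-closure({0}) = {0,2}
'c' @ 1: {1,2,3,4,5,6}  ✓accept
'c' @ 2: {1,2,3,4,5,6}  ✓accept
'b' @ 3: {5,7}  ✓accept
'a' @ 4: {}  — dead — no transitions
rest 'bc' ignored (set empty)
after full input: {}  (accept=5 not in)

Answer: REJECT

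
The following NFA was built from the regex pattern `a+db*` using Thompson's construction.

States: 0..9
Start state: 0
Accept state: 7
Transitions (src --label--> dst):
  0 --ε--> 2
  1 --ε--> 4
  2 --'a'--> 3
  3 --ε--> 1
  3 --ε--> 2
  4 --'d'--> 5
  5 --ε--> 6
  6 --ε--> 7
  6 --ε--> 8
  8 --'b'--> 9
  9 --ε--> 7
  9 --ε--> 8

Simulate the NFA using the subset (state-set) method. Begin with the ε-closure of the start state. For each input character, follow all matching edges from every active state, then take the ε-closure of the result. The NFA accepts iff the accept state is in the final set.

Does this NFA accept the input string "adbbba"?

S₀ = ε-closure({0}) = {0,2}
'a' @ 1: {1,2,3,4}
'd' @ 2: {5,6,7,8}  (accept∈set)
'b' @ 3: {7,8,9}  (accept∈set)
'b' @ 4: {7,8,9}  (accept∈set)
'b' @ 5: {7,8,9}  (accept∈set)
'a' @ 6: {}  — dead — no transitions
end set {} — state 7 not in

Answer: REJECT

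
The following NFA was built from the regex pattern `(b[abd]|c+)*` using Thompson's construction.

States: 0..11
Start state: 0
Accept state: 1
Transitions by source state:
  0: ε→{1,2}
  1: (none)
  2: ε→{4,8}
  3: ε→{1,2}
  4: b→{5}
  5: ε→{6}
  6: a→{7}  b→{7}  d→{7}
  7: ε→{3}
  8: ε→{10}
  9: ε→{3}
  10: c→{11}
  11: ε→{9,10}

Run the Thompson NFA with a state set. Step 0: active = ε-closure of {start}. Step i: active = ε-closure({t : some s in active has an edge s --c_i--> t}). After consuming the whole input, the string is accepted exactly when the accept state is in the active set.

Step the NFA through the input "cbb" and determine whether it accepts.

initial (ε-close {0}): {0,1,2,4,8,10}
'c' @ 1: {1,2,3,4,8,9,10,11}  ✓accept
'b' @ 2: {5,6}
'b' @ 3: {1,2,3,4,7,8,10}  ✓accept
end set {1,2,3,4,7,8,10} — state 1 in

Answer: ACCEPT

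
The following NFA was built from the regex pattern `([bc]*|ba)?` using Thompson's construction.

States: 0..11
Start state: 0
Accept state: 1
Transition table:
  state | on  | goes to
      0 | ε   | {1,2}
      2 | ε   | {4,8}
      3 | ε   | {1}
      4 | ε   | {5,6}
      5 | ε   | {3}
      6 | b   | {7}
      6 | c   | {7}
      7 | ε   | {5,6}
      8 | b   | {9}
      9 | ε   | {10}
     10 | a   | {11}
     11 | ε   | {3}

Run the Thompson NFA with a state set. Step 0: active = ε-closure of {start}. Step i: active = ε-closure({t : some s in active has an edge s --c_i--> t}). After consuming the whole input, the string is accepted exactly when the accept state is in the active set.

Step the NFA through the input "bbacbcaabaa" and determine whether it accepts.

initial (ε-close {0}): {0,1,2,3,4,5,6,8}
'b' @ 1: {1,3,5,6,7,9,10}  [accepting]
'b' @ 2: {1,3,5,6,7}  [accepting]
'a' @ 3: {}  — state set empty
rest 'cbcaabaa' ignored (set empty)
end set {} — state 1 not in

Answer: REJECT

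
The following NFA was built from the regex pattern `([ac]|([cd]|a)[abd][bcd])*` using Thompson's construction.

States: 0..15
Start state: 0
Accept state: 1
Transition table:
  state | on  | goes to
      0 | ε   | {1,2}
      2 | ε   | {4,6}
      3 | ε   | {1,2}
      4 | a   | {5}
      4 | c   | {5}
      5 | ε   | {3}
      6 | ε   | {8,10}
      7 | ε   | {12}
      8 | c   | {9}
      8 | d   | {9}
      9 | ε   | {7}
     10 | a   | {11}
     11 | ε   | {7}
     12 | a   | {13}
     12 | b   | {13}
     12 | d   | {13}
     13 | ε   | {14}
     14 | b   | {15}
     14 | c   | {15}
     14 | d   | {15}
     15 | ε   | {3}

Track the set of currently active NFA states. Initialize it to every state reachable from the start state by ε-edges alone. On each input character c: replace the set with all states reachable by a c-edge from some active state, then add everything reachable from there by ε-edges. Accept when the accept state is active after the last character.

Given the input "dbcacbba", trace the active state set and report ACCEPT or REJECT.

Answer: ACCEPT

Steps:
initial (ε-close {0}): {0,1,2,4,6,8,10}
'd' @ 1: {7,9,12}
'b' @ 2: {13,14}
'c' @ 3: {1,2,3,4,6,8,10,15}  (accept∈set)
'a' @ 4: {1,2,3,4,5,6,7,8,10,11,12}  (accept∈set)
'c' @ 5: {1,2,3,4,5,6,7,8,9,10,12}  (accept∈set)
'b' @ 6: {13,14}
'b' @ 7: {1,2,3,4,6,8,10,15}  (accept∈set)
'a' @ 8: {1,2,3,4,5,6,7,8,10,11,12}  (accept∈set)
final: {1,2,3,4,5,6,7,8,10,11,12}; accept 1 in set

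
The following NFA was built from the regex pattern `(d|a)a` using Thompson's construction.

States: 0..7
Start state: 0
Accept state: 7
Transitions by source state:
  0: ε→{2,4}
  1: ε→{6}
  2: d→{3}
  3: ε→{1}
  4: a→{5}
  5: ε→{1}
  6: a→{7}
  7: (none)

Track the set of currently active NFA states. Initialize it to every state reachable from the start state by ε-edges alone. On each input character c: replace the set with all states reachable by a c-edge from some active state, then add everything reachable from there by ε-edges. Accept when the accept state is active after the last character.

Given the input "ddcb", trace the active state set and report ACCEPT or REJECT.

S₀ = ε-closure({0}) = {0,2,4}
'd' @ 1: {1,3,6}
'd' @ 2: {}  — dead — no transitions
rest 'cb' ignored (set empty)
final: {}; accept 7 not in set

Answer: REJECT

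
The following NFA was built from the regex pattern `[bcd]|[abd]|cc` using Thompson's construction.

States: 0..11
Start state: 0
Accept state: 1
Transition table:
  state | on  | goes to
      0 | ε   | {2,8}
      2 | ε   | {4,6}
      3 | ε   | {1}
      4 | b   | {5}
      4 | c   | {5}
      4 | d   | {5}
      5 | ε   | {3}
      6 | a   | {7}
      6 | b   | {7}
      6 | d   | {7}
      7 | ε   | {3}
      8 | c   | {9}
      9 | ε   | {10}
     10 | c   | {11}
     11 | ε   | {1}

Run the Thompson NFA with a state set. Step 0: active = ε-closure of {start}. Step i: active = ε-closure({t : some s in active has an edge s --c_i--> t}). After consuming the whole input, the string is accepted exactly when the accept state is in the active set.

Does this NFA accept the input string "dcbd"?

start: ε-closure({0}) = {0,2,4,6,8}
'd' @ 1: {1,3,5,7}  (accept∈set)
'c' @ 2: {}  — dead — no transitions
rest 'bd' ignored (set empty)
after full input: {}  (accept=1 not in)

Answer: REJECT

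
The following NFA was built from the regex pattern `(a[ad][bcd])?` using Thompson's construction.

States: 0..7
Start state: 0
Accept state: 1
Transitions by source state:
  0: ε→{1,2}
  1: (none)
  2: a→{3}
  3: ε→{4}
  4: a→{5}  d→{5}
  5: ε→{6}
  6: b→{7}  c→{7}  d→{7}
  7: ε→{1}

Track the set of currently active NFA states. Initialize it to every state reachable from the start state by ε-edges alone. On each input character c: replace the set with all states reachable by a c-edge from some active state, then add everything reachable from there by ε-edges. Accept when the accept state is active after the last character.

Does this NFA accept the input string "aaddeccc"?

Answer: REJECT

Steps:
S₀ = ε-closure({0}) = {0,1,2}
'a' @ 1: {3,4}
'a' @ 2: {5,6}
'd' @ 3: {1,7}  (accept∈set)
'd' @ 4: {}  — dead — no transitions
rest 'eccc' ignored (set empty)
after full input: {}  (accept=1 not in)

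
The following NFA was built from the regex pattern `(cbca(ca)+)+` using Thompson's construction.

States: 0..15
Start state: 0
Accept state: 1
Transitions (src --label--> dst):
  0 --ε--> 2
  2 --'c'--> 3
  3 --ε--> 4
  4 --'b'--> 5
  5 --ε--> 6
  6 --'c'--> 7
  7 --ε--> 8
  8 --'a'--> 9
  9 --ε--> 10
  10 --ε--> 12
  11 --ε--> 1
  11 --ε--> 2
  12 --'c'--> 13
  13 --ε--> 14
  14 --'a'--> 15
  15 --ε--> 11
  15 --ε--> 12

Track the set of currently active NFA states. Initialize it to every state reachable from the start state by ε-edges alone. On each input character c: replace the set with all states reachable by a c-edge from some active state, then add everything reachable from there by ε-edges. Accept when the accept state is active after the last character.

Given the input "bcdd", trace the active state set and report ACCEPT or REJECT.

Answer: REJECT

Derivation:
start: ε-closure({0}) = {0,2}
'b' @ 1: {}  — no active states
rest 'cdd' ignored (set empty)
final: {}; accept 1 not in set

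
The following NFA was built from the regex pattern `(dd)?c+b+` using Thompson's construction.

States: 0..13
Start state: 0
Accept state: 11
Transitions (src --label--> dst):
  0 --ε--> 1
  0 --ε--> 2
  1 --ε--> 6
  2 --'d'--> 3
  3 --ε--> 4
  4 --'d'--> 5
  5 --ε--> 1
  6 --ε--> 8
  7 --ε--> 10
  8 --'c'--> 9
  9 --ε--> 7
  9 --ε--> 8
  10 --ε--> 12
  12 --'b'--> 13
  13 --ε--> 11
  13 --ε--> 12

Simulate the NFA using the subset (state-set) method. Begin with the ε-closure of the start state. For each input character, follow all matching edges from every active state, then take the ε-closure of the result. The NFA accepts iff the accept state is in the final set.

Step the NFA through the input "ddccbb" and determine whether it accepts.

start: ε-closure({0}) = {0,1,2,6,8}
'd' @ 1: {3,4}
'd' @ 2: {1,5,6,8}
'c' @ 3: {7,8,9,10,12}
'c' @ 4: {7,8,9,10,12}
'b' @ 5: {11,12,13}  ✓accept
'b' @ 6: {11,12,13}  ✓accept
end set {11,12,13} — state 11 in

Answer: ACCEPT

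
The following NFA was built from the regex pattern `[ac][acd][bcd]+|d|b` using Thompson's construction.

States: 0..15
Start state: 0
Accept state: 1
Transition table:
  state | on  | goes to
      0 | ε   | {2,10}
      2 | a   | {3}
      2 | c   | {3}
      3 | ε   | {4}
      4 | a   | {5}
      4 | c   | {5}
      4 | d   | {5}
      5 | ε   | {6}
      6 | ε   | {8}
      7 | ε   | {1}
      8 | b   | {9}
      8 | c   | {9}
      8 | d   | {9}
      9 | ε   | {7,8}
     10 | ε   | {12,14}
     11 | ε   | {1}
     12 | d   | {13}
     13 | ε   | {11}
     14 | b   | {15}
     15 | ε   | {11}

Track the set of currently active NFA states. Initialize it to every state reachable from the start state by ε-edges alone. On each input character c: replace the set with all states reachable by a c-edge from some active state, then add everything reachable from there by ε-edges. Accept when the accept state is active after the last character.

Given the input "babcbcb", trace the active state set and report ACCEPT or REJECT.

start: ε-closure({0}) = {0,2,10,12,14}
'b' @ 1: {1,11,15}  [accepting]
'a' @ 2: {}  — no active states
rest 'bcbcb' ignored (set empty)
end set {} — state 1 not in

Answer: REJECT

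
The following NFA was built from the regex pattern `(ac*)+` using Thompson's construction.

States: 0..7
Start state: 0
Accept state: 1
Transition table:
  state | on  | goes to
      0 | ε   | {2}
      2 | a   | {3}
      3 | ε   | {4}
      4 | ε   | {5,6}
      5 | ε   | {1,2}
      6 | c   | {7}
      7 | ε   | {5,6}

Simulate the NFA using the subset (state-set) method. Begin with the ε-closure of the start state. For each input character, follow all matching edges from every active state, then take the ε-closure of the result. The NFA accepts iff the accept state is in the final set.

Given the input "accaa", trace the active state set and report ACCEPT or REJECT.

Answer: ACCEPT

Steps:
start: ε-closure({0}) = {0,2}
'a' @ 1: {1,2,3,4,5,6}  ✓accept
'c' @ 2: {1,2,5,6,7}  ✓accept
'c' @ 3: {1,2,5,6,7}  ✓accept
'a' @ 4: {1,2,3,4,5,6}  ✓accept
'a' @ 5: {1,2,3,4,5,6}  ✓accept
final: {1,2,3,4,5,6}; accept 1 in set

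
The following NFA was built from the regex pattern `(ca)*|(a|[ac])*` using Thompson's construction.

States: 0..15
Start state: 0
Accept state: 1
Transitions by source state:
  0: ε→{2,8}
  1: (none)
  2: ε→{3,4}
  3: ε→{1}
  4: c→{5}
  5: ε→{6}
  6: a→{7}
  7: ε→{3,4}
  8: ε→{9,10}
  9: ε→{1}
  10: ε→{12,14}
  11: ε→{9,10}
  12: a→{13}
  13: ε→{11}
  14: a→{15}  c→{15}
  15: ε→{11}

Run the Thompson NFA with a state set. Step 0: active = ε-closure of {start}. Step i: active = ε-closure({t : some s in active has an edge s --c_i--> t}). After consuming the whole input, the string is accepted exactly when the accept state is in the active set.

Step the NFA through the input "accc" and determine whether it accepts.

Answer: ACCEPT

Trace:
start: ε-closure({0}) = {0,1,2,3,4,8,9,10,12,14}
'a' @ 1: {1,9,10,11,12,13,14,15}  [accepting]
'c' @ 2: {1,9,10,11,12,14,15}  [accepting]
'c' @ 3: {1,9,10,11,12,14,15}  [accepting]
'c' @ 4: {1,9,10,11,12,14,15}  [accepting]
after full input: {1,9,10,11,12,14,15}  (accept=1 in)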